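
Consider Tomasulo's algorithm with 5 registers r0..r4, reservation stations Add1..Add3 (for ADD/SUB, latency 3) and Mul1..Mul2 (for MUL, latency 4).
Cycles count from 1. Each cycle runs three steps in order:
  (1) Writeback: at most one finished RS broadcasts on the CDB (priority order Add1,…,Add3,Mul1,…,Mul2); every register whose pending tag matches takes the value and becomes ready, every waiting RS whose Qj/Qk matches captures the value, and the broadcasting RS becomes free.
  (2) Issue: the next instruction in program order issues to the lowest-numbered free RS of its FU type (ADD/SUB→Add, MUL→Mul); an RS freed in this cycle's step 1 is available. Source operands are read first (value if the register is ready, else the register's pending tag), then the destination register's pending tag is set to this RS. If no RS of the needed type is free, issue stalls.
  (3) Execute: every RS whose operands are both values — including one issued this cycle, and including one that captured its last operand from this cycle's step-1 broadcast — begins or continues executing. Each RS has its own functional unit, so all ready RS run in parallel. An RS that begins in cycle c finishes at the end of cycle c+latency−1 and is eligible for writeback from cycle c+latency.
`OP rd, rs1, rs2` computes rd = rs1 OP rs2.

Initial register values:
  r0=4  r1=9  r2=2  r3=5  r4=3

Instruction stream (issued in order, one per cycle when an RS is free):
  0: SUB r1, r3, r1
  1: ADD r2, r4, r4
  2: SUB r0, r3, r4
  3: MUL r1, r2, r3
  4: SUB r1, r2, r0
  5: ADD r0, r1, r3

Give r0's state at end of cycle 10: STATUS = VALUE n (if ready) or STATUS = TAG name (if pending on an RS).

cycle 1: issue SUB r1<-Add1 // r0:4,r1:Add1,r2:2,r3:5,r4:3
cycle 2: issue ADD r2<-Add2 // r0:4,r1:Add1,r2:Add2,r3:5,r4:3
cycle 3: issue SUB r0<-Add3 // r0:Add3,r1:Add1,r2:Add2,r3:5,r4:3
cycle 4: CDB Add1=-4; issue MUL r1<-Mul1 // r0:Add3,r1:Mul1,r2:Add2,r3:5,r4:3
cycle 5: CDB Add2=6; issue SUB r1<-Add1 // r0:Add3,r1:Add1,r2:6,r3:5,r4:3
cycle 6: CDB Add3=2; issue ADD r0<-Add2 // r0:Add2,r1:Add1,r2:6,r3:5,r4:3
cycle 7: - // r0:Add2,r1:Add1,r2:6,r3:5,r4:3
cycle 8: - // r0:Add2,r1:Add1,r2:6,r3:5,r4:3
cycle 9: CDB Add1=4 // r0:Add2,r1:4,r2:6,r3:5,r4:3
cycle 10: CDB Mul1=30 // r0:Add2,r1:4,r2:6,r3:5,r4:3

STATUS = TAG Add2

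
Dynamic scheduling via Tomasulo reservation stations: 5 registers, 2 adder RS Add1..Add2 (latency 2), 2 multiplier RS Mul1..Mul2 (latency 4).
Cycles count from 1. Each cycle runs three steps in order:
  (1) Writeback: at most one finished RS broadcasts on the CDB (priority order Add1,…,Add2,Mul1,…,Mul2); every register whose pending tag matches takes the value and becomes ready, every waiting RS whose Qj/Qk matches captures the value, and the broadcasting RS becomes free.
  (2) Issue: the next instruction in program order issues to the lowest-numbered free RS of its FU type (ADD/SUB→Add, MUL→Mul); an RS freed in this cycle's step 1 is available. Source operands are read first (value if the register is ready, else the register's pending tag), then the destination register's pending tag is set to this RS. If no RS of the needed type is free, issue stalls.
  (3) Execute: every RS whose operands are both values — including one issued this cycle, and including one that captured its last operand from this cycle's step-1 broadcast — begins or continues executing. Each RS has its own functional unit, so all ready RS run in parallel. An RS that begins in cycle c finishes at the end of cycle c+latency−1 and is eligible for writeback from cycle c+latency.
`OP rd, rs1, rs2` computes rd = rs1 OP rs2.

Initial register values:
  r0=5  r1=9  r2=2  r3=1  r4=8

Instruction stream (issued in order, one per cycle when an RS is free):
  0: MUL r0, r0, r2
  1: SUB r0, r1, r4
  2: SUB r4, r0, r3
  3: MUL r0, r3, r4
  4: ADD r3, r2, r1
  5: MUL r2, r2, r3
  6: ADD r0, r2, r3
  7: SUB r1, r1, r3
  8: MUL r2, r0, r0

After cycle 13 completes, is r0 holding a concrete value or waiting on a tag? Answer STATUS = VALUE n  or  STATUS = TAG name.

cycle 1: issue MUL r0<-Mul1 // r0:Mul1,r1:9,r2:2,r3:1,r4:8
cycle 2: issue SUB r0<-Add1 // r0:Add1,r1:9,r2:2,r3:1,r4:8
cycle 3: issue SUB r4<-Add2 // r0:Add1,r1:9,r2:2,r3:1,r4:Add2
cycle 4: CDB Add1=1; issue MUL r0<-Mul2 // r0:Mul2,r1:9,r2:2,r3:1,r4:Add2
cycle 5: CDB Mul1=10; issue ADD r3<-Add1 // r0:Mul2,r1:9,r2:2,r3:Add1,r4:Add2
cycle 6: CDB Add2=0; issue MUL r2<-Mul1 // r0:Mul2,r1:9,r2:Mul1,r3:Add1,r4:0
cycle 7: CDB Add1=11; issue ADD r0<-Add1 // r0:Add1,r1:9,r2:Mul1,r3:11,r4:0
cycle 8: issue SUB r1<-Add2 // r0:Add1,r1:Add2,r2:Mul1,r3:11,r4:0
cycle 9: stall // r0:Add1,r1:Add2,r2:Mul1,r3:11,r4:0
cycle 10: CDB Add2=-2; stall // r0:Add1,r1:-2,r2:Mul1,r3:11,r4:0
cycle 11: CDB Mul1=22; issue MUL r2<-Mul1 // r0:Add1,r1:-2,r2:Mul1,r3:11,r4:0
cycle 12: CDB Mul2=0 // r0:Add1,r1:-2,r2:Mul1,r3:11,r4:0
cycle 13: CDB Add1=33 // r0:33,r1:-2,r2:Mul1,r3:11,r4:0

STATUS = VALUE 33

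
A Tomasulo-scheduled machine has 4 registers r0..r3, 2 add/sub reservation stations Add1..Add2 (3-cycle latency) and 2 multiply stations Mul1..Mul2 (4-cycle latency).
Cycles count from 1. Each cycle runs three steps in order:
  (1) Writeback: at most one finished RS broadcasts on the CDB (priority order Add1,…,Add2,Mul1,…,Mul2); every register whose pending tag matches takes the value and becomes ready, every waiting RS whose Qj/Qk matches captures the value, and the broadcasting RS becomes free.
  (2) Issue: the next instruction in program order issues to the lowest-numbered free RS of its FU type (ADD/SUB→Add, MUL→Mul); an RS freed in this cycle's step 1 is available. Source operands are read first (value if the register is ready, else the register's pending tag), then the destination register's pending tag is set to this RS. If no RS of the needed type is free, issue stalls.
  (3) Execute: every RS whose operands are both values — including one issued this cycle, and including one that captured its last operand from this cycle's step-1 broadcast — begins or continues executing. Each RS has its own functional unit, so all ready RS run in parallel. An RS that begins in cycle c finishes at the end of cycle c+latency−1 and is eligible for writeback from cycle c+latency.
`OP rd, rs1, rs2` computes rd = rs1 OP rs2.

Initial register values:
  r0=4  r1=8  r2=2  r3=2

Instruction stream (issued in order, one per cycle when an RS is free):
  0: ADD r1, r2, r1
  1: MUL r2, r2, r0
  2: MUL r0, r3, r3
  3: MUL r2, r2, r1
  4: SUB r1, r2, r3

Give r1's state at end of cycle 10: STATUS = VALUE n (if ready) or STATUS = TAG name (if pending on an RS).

STATUS = TAG Add1

  c1: issue ADD r1<-Add1  regs: r0:4,r1:Add1,r2:2,r3:2
  c2: issue MUL r2<-Mul1  regs: r0:4,r1:Add1,r2:Mul1,r3:2
  c3: issue MUL r0<-Mul2  regs: r0:Mul2,r1:Add1,r2:Mul1,r3:2
  c4: CDB Add1=10; stall  regs: r0:Mul2,r1:10,r2:Mul1,r3:2
  c5: stall  regs: r0:Mul2,r1:10,r2:Mul1,r3:2
  c6: CDB Mul1=8; issue MUL r2<-Mul1  regs: r0:Mul2,r1:10,r2:Mul1,r3:2
  c7: CDB Mul2=4; issue SUB r1<-Add1  regs: r0:4,r1:Add1,r2:Mul1,r3:2
  c8: -  regs: r0:4,r1:Add1,r2:Mul1,r3:2
  c9: -  regs: r0:4,r1:Add1,r2:Mul1,r3:2
  c10: CDB Mul1=80  regs: r0:4,r1:Add1,r2:80,r3:2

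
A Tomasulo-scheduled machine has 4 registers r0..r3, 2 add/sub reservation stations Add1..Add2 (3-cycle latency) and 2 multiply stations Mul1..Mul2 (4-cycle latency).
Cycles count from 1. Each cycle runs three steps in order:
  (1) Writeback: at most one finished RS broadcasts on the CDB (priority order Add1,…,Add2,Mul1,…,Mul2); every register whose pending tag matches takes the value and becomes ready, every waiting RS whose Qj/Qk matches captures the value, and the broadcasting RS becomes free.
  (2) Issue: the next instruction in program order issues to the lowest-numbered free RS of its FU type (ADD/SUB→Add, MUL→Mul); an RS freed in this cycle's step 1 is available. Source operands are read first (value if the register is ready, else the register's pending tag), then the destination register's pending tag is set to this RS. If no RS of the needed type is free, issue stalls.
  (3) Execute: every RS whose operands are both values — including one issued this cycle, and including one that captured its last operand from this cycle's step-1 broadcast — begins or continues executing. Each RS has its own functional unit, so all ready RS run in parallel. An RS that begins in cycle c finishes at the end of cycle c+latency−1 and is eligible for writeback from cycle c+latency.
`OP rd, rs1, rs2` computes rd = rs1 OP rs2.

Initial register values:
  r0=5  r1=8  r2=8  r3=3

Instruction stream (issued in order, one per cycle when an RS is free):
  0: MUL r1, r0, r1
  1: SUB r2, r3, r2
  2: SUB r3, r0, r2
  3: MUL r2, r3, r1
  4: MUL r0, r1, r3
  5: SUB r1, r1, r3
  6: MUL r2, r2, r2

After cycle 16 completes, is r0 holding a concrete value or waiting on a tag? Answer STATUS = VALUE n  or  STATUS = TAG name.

STATUS = VALUE 400

  c1: issue MUL r1<-Mul1  regs: r0:5,r1:Mul1,r2:8,r3:3
  c2: issue SUB r2<-Add1  regs: r0:5,r1:Mul1,r2:Add1,r3:3
  c3: issue SUB r3<-Add2  regs: r0:5,r1:Mul1,r2:Add1,r3:Add2
  c4: issue MUL r2<-Mul2  regs: r0:5,r1:Mul1,r2:Mul2,r3:Add2
  c5: CDB Add1=-5; stall  regs: r0:5,r1:Mul1,r2:Mul2,r3:Add2
  c6: CDB Mul1=40; issue MUL r0<-Mul1  regs: r0:Mul1,r1:40,r2:Mul2,r3:Add2
  c7: issue SUB r1<-Add1  regs: r0:Mul1,r1:Add1,r2:Mul2,r3:Add2
  c8: CDB Add2=10; stall  regs: r0:Mul1,r1:Add1,r2:Mul2,r3:10
  c9: stall  regs: r0:Mul1,r1:Add1,r2:Mul2,r3:10
  c10: stall  regs: r0:Mul1,r1:Add1,r2:Mul2,r3:10
  c11: CDB Add1=30; stall  regs: r0:Mul1,r1:30,r2:Mul2,r3:10
  c12: CDB Mul1=400; issue MUL r2<-Mul1  regs: r0:400,r1:30,r2:Mul1,r3:10
  c13: CDB Mul2=400  regs: r0:400,r1:30,r2:Mul1,r3:10
  c14: -  regs: r0:400,r1:30,r2:Mul1,r3:10
  c15: -  regs: r0:400,r1:30,r2:Mul1,r3:10
  c16: -  regs: r0:400,r1:30,r2:Mul1,r3:10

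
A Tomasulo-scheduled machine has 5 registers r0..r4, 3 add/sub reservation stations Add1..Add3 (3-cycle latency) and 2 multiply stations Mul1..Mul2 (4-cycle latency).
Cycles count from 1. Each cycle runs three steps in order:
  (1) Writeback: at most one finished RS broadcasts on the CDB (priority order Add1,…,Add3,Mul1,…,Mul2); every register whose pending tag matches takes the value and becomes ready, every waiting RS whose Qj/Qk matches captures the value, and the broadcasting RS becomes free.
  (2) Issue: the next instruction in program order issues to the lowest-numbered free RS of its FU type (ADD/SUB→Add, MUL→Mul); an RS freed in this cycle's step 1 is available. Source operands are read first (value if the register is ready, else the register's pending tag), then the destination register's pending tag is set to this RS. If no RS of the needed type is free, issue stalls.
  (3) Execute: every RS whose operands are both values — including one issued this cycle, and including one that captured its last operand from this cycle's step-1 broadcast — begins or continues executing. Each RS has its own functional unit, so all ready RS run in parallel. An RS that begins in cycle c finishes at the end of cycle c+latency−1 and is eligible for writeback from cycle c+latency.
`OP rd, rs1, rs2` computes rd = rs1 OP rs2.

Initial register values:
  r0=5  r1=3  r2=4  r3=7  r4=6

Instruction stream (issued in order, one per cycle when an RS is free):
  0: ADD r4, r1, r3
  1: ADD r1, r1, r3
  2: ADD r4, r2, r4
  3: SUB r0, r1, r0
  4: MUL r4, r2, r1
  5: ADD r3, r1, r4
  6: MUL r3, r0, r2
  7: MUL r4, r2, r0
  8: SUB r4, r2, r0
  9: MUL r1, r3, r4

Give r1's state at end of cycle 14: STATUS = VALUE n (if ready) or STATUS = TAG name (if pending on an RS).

STATUS = TAG Mul1

cycle 1: issue ADD r4<-Add1 // r0:5,r1:3,r2:4,r3:7,r4:Add1
cycle 2: issue ADD r1<-Add2 // r0:5,r1:Add2,r2:4,r3:7,r4:Add1
cycle 3: issue ADD r4<-Add3 // r0:5,r1:Add2,r2:4,r3:7,r4:Add3
cycle 4: CDB Add1=10; issue SUB r0<-Add1 // r0:Add1,r1:Add2,r2:4,r3:7,r4:Add3
cycle 5: CDB Add2=10; issue MUL r4<-Mul1 // r0:Add1,r1:10,r2:4,r3:7,r4:Mul1
cycle 6: issue ADD r3<-Add2 // r0:Add1,r1:10,r2:4,r3:Add2,r4:Mul1
cycle 7: CDB Add3=14; issue MUL r3<-Mul2 // r0:Add1,r1:10,r2:4,r3:Mul2,r4:Mul1
cycle 8: CDB Add1=5; stall // r0:5,r1:10,r2:4,r3:Mul2,r4:Mul1
cycle 9: CDB Mul1=40; issue MUL r4<-Mul1 // r0:5,r1:10,r2:4,r3:Mul2,r4:Mul1
cycle 10: issue SUB r4<-Add1 // r0:5,r1:10,r2:4,r3:Mul2,r4:Add1
cycle 11: stall // r0:5,r1:10,r2:4,r3:Mul2,r4:Add1
cycle 12: CDB Add2=50; stall // r0:5,r1:10,r2:4,r3:Mul2,r4:Add1
cycle 13: CDB Add1=-1; stall // r0:5,r1:10,r2:4,r3:Mul2,r4:-1
cycle 14: CDB Mul1=20; issue MUL r1<-Mul1 // r0:5,r1:Mul1,r2:4,r3:Mul2,r4:-1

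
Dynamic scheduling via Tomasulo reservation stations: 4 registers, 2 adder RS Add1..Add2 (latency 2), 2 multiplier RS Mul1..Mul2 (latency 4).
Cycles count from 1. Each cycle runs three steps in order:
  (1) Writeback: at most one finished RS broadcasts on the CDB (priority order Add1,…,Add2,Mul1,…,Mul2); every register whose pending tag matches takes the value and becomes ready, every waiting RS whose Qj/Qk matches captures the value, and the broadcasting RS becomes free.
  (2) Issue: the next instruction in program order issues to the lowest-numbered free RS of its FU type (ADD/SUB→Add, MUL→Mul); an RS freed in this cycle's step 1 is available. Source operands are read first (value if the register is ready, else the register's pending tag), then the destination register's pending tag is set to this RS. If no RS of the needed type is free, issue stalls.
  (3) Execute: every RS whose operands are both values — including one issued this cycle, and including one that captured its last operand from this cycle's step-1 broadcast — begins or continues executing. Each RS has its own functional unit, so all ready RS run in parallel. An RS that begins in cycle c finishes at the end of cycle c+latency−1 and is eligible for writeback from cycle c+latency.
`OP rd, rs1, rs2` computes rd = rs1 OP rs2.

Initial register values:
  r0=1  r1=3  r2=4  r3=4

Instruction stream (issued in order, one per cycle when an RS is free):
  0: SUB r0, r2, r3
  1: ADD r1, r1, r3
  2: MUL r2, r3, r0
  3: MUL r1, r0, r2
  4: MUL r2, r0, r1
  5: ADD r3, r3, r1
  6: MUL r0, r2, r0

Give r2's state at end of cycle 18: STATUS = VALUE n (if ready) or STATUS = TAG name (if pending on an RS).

STATUS = VALUE 0

  c1: issue SUB r0<-Add1  regs: r0:Add1,r1:3,r2:4,r3:4
  c2: issue ADD r1<-Add2  regs: r0:Add1,r1:Add2,r2:4,r3:4
  c3: CDB Add1=0; issue MUL r2<-Mul1  regs: r0:0,r1:Add2,r2:Mul1,r3:4
  c4: CDB Add2=7; issue MUL r1<-Mul2  regs: r0:0,r1:Mul2,r2:Mul1,r3:4
  c5: stall  regs: r0:0,r1:Mul2,r2:Mul1,r3:4
  c6: stall  regs: r0:0,r1:Mul2,r2:Mul1,r3:4
  c7: CDB Mul1=0; issue MUL r2<-Mul1  regs: r0:0,r1:Mul2,r2:Mul1,r3:4
  c8: issue ADD r3<-Add1  regs: r0:0,r1:Mul2,r2:Mul1,r3:Add1
  c9: stall  regs: r0:0,r1:Mul2,r2:Mul1,r3:Add1
  c10: stall  regs: r0:0,r1:Mul2,r2:Mul1,r3:Add1
  c11: CDB Mul2=0; issue MUL r0<-Mul2  regs: r0:Mul2,r1:0,r2:Mul1,r3:Add1
  c12: -  regs: r0:Mul2,r1:0,r2:Mul1,r3:Add1
  c13: CDB Add1=4  regs: r0:Mul2,r1:0,r2:Mul1,r3:4
  c14: -  regs: r0:Mul2,r1:0,r2:Mul1,r3:4
  c15: CDB Mul1=0  regs: r0:Mul2,r1:0,r2:0,r3:4
  c16: -  regs: r0:Mul2,r1:0,r2:0,r3:4
  c17: -  regs: r0:Mul2,r1:0,r2:0,r3:4
  c18: -  regs: r0:Mul2,r1:0,r2:0,r3:4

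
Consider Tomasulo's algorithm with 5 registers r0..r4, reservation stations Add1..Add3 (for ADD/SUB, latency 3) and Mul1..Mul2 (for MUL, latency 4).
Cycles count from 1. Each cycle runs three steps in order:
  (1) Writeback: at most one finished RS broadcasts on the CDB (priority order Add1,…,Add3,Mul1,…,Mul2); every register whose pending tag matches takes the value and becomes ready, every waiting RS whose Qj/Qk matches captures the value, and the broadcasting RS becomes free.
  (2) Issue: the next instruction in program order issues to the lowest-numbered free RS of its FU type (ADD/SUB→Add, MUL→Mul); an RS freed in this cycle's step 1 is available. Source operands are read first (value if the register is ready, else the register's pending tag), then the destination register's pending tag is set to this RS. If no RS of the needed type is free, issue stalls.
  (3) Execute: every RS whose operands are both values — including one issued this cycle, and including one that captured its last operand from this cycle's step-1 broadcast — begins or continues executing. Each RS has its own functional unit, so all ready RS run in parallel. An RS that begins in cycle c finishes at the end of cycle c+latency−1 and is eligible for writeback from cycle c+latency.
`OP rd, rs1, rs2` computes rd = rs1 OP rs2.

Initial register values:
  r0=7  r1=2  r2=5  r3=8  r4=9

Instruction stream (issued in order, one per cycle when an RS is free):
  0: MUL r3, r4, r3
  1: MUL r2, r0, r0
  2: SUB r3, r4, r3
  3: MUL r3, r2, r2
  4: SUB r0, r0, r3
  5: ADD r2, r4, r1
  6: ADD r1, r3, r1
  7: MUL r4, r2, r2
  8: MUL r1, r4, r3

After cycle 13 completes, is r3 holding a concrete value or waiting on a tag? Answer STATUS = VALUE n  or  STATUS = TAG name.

cycle 1: issue MUL r3<-Mul1 // r0:7,r1:2,r2:5,r3:Mul1,r4:9
cycle 2: issue MUL r2<-Mul2 // r0:7,r1:2,r2:Mul2,r3:Mul1,r4:9
cycle 3: issue SUB r3<-Add1 // r0:7,r1:2,r2:Mul2,r3:Add1,r4:9
cycle 4: stall // r0:7,r1:2,r2:Mul2,r3:Add1,r4:9
cycle 5: CDB Mul1=72; issue MUL r3<-Mul1 // r0:7,r1:2,r2:Mul2,r3:Mul1,r4:9
cycle 6: CDB Mul2=49; issue SUB r0<-Add2 // r0:Add2,r1:2,r2:49,r3:Mul1,r4:9
cycle 7: issue ADD r2<-Add3 // r0:Add2,r1:2,r2:Add3,r3:Mul1,r4:9
cycle 8: CDB Add1=-63; issue ADD r1<-Add1 // r0:Add2,r1:Add1,r2:Add3,r3:Mul1,r4:9
cycle 9: issue MUL r4<-Mul2 // r0:Add2,r1:Add1,r2:Add3,r3:Mul1,r4:Mul2
cycle 10: CDB Add3=11; stall // r0:Add2,r1:Add1,r2:11,r3:Mul1,r4:Mul2
cycle 11: CDB Mul1=2401; issue MUL r1<-Mul1 // r0:Add2,r1:Mul1,r2:11,r3:2401,r4:Mul2
cycle 12: - // r0:Add2,r1:Mul1,r2:11,r3:2401,r4:Mul2
cycle 13: - // r0:Add2,r1:Mul1,r2:11,r3:2401,r4:Mul2

STATUS = VALUE 2401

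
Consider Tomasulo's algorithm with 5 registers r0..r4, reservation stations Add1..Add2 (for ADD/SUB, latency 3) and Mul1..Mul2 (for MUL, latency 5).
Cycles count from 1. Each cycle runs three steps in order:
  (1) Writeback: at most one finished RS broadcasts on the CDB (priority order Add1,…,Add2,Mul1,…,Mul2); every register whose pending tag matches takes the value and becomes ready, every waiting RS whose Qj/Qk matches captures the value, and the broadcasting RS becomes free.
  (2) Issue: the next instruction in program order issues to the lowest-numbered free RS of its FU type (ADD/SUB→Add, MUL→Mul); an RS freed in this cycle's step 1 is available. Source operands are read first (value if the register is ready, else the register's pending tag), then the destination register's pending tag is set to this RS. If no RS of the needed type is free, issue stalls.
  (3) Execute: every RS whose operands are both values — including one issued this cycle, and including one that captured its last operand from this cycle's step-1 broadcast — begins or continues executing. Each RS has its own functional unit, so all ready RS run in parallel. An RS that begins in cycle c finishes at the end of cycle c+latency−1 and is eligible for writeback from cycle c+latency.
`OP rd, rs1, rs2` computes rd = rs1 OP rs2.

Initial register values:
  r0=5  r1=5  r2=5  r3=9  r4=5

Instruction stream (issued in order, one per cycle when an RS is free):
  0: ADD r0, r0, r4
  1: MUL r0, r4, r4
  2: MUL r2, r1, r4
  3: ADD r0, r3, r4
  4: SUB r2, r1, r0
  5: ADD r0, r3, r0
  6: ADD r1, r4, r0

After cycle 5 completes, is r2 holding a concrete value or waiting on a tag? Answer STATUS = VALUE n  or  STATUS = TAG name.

cycle 1: issue ADD r0<-Add1 // r0:Add1,r1:5,r2:5,r3:9,r4:5
cycle 2: issue MUL r0<-Mul1 // r0:Mul1,r1:5,r2:5,r3:9,r4:5
cycle 3: issue MUL r2<-Mul2 // r0:Mul1,r1:5,r2:Mul2,r3:9,r4:5
cycle 4: CDB Add1=10; issue ADD r0<-Add1 // r0:Add1,r1:5,r2:Mul2,r3:9,r4:5
cycle 5: issue SUB r2<-Add2 // r0:Add1,r1:5,r2:Add2,r3:9,r4:5

STATUS = TAG Add2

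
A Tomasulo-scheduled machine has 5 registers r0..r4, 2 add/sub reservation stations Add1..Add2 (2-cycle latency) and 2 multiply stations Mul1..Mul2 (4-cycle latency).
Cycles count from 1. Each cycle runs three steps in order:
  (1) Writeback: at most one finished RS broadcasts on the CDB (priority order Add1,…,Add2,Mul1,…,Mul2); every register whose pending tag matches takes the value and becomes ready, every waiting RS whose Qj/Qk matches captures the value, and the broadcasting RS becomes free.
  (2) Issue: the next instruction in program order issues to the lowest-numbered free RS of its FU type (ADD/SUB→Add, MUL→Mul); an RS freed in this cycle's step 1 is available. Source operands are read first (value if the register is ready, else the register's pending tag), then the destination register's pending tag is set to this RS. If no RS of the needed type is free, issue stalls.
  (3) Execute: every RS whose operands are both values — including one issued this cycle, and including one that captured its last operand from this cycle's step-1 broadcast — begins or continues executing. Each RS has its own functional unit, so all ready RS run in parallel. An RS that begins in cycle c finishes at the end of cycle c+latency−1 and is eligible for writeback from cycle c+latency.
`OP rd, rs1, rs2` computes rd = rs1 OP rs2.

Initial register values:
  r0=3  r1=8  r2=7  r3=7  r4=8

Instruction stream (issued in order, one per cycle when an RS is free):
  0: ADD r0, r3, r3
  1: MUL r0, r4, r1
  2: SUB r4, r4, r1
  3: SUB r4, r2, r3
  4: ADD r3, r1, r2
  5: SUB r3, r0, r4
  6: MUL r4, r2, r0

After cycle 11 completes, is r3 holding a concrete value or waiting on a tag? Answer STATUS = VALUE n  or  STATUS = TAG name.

c1: issue ADD r0<-Add1 | r0:Add1,r1:8,r2:7,r3:7,r4:8
c2: issue MUL r0<-Mul1 | r0:Mul1,r1:8,r2:7,r3:7,r4:8
c3: CDB Add1=14; issue SUB r4<-Add1 | r0:Mul1,r1:8,r2:7,r3:7,r4:Add1
c4: issue SUB r4<-Add2 | r0:Mul1,r1:8,r2:7,r3:7,r4:Add2
c5: CDB Add1=0; issue ADD r3<-Add1 | r0:Mul1,r1:8,r2:7,r3:Add1,r4:Add2
c6: CDB Add2=0; issue SUB r3<-Add2 | r0:Mul1,r1:8,r2:7,r3:Add2,r4:0
c7: CDB Add1=15; issue MUL r4<-Mul2 | r0:Mul1,r1:8,r2:7,r3:Add2,r4:Mul2
c8: CDB Mul1=64 | r0:64,r1:8,r2:7,r3:Add2,r4:Mul2
c9: - | r0:64,r1:8,r2:7,r3:Add2,r4:Mul2
c10: CDB Add2=64 | r0:64,r1:8,r2:7,r3:64,r4:Mul2
c11: - | r0:64,r1:8,r2:7,r3:64,r4:Mul2

STATUS = VALUE 64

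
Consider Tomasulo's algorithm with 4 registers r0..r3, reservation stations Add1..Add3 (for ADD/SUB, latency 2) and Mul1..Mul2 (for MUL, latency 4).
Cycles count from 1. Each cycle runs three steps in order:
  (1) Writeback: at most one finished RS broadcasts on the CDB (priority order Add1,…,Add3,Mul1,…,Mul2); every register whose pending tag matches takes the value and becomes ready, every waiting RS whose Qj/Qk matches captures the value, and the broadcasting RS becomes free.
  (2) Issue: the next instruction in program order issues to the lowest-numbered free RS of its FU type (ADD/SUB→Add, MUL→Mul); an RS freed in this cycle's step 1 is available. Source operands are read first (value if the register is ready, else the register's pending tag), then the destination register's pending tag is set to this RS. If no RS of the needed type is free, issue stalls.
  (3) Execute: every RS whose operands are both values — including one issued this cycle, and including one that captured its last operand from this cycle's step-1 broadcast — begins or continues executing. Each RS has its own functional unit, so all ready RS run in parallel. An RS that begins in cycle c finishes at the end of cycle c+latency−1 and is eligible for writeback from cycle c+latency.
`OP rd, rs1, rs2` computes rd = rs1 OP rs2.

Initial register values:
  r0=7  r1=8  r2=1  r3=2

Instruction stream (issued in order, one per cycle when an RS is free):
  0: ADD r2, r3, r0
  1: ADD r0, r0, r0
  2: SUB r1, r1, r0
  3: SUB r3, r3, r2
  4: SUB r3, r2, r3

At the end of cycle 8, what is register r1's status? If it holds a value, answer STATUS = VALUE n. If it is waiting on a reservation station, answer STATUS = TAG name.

STATUS = VALUE -6

  c1: issue ADD r2<-Add1  regs: r0:7,r1:8,r2:Add1,r3:2
  c2: issue ADD r0<-Add2  regs: r0:Add2,r1:8,r2:Add1,r3:2
  c3: CDB Add1=9; issue SUB r1<-Add1  regs: r0:Add2,r1:Add1,r2:9,r3:2
  c4: CDB Add2=14; issue SUB r3<-Add2  regs: r0:14,r1:Add1,r2:9,r3:Add2
  c5: issue SUB r3<-Add3  regs: r0:14,r1:Add1,r2:9,r3:Add3
  c6: CDB Add1=-6  regs: r0:14,r1:-6,r2:9,r3:Add3
  c7: CDB Add2=-7  regs: r0:14,r1:-6,r2:9,r3:Add3
  c8: -  regs: r0:14,r1:-6,r2:9,r3:Add3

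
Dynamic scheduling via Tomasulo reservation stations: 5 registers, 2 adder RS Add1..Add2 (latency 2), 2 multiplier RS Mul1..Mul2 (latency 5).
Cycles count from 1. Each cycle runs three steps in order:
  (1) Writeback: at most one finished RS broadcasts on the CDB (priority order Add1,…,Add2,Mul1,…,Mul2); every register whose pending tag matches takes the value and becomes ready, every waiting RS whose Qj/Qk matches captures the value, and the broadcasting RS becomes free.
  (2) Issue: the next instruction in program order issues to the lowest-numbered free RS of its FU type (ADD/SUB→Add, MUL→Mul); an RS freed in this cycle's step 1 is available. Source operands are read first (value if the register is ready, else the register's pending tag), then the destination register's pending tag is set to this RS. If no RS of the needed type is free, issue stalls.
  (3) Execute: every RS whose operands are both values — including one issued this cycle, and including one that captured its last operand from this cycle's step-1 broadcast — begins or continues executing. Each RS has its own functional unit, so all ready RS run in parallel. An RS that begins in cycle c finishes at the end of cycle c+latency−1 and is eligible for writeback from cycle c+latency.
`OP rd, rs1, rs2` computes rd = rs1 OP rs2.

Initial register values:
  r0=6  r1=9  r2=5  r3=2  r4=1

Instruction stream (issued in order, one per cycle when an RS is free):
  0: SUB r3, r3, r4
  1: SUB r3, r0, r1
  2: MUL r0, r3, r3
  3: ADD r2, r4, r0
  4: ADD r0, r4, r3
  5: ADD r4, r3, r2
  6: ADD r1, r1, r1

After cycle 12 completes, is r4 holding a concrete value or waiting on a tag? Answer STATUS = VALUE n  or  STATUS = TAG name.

  c1: issue SUB r3<-Add1  regs: r0:6,r1:9,r2:5,r3:Add1,r4:1
  c2: issue SUB r3<-Add2  regs: r0:6,r1:9,r2:5,r3:Add2,r4:1
  c3: CDB Add1=1; issue MUL r0<-Mul1  regs: r0:Mul1,r1:9,r2:5,r3:Add2,r4:1
  c4: CDB Add2=-3; issue ADD r2<-Add1  regs: r0:Mul1,r1:9,r2:Add1,r3:-3,r4:1
  c5: issue ADD r0<-Add2  regs: r0:Add2,r1:9,r2:Add1,r3:-3,r4:1
  c6: stall  regs: r0:Add2,r1:9,r2:Add1,r3:-3,r4:1
  c7: CDB Add2=-2; issue ADD r4<-Add2  regs: r0:-2,r1:9,r2:Add1,r3:-3,r4:Add2
  c8: stall  regs: r0:-2,r1:9,r2:Add1,r3:-3,r4:Add2
  c9: CDB Mul1=9; stall  regs: r0:-2,r1:9,r2:Add1,r3:-3,r4:Add2
  c10: stall  regs: r0:-2,r1:9,r2:Add1,r3:-3,r4:Add2
  c11: CDB Add1=10; issue ADD r1<-Add1  regs: r0:-2,r1:Add1,r2:10,r3:-3,r4:Add2
  c12: -  regs: r0:-2,r1:Add1,r2:10,r3:-3,r4:Add2

STATUS = TAG Add2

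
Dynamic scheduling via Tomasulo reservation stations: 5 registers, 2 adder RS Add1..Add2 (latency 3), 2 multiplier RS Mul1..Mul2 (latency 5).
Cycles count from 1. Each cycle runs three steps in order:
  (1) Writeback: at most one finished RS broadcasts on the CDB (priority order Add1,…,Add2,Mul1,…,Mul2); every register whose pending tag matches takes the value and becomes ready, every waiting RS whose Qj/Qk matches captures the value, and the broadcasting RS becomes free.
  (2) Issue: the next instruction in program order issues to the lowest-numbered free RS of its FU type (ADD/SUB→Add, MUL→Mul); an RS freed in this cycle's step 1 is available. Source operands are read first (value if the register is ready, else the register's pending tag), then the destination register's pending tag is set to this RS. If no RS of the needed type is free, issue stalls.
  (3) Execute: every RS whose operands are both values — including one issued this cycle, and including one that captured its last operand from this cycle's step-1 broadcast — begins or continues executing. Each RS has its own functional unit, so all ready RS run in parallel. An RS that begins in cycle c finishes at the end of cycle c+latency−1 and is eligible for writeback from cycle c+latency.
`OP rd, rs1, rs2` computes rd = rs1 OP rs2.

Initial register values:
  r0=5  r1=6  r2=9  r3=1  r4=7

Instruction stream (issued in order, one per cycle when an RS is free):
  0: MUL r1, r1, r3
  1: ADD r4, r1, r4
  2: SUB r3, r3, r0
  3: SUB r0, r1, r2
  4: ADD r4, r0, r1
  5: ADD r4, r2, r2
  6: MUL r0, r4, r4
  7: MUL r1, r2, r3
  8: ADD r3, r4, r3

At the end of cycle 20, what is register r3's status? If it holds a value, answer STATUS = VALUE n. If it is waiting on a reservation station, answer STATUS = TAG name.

  c1: issue MUL r1<-Mul1  regs: r0:5,r1:Mul1,r2:9,r3:1,r4:7
  c2: issue ADD r4<-Add1  regs: r0:5,r1:Mul1,r2:9,r3:1,r4:Add1
  c3: issue SUB r3<-Add2  regs: r0:5,r1:Mul1,r2:9,r3:Add2,r4:Add1
  c4: stall  regs: r0:5,r1:Mul1,r2:9,r3:Add2,r4:Add1
  c5: stall  regs: r0:5,r1:Mul1,r2:9,r3:Add2,r4:Add1
  c6: CDB Add2=-4; issue SUB r0<-Add2  regs: r0:Add2,r1:Mul1,r2:9,r3:-4,r4:Add1
  c7: CDB Mul1=6; stall  regs: r0:Add2,r1:6,r2:9,r3:-4,r4:Add1
  c8: stall  regs: r0:Add2,r1:6,r2:9,r3:-4,r4:Add1
  c9: stall  regs: r0:Add2,r1:6,r2:9,r3:-4,r4:Add1
  c10: CDB Add1=13; issue ADD r4<-Add1  regs: r0:Add2,r1:6,r2:9,r3:-4,r4:Add1
  c11: CDB Add2=-3; issue ADD r4<-Add2  regs: r0:-3,r1:6,r2:9,r3:-4,r4:Add2
  c12: issue MUL r0<-Mul1  regs: r0:Mul1,r1:6,r2:9,r3:-4,r4:Add2
  c13: issue MUL r1<-Mul2  regs: r0:Mul1,r1:Mul2,r2:9,r3:-4,r4:Add2
  c14: CDB Add1=3; issue ADD r3<-Add1  regs: r0:Mul1,r1:Mul2,r2:9,r3:Add1,r4:Add2
  c15: CDB Add2=18  regs: r0:Mul1,r1:Mul2,r2:9,r3:Add1,r4:18
  c16: -  regs: r0:Mul1,r1:Mul2,r2:9,r3:Add1,r4:18
  c17: -  regs: r0:Mul1,r1:Mul2,r2:9,r3:Add1,r4:18
  c18: CDB Add1=14  regs: r0:Mul1,r1:Mul2,r2:9,r3:14,r4:18
  c19: CDB Mul2=-36  regs: r0:Mul1,r1:-36,r2:9,r3:14,r4:18
  c20: CDB Mul1=324  regs: r0:324,r1:-36,r2:9,r3:14,r4:18

STATUS = VALUE 14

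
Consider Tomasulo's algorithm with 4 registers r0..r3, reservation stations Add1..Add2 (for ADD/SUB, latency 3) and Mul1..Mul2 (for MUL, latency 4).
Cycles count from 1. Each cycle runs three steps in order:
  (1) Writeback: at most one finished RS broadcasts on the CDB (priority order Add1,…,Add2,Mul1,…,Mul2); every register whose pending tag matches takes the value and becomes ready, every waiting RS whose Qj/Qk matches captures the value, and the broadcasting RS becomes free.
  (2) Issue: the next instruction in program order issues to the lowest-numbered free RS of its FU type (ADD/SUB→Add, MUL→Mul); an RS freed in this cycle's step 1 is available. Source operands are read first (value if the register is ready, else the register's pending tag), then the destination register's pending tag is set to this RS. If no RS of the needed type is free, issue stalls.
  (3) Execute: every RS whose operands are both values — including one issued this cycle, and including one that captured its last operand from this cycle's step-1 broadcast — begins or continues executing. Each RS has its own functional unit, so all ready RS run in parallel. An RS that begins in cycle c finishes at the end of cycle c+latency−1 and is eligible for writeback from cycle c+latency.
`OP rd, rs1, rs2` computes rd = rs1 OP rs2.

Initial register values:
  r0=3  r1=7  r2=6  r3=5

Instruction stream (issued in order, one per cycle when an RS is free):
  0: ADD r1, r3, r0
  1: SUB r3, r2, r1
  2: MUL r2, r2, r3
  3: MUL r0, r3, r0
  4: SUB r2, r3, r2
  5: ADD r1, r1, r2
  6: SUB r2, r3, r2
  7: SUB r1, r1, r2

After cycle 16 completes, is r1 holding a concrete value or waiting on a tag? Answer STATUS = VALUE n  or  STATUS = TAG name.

cycle 1: issue ADD r1<-Add1 // r0:3,r1:Add1,r2:6,r3:5
cycle 2: issue SUB r3<-Add2 // r0:3,r1:Add1,r2:6,r3:Add2
cycle 3: issue MUL r2<-Mul1 // r0:3,r1:Add1,r2:Mul1,r3:Add2
cycle 4: CDB Add1=8; issue MUL r0<-Mul2 // r0:Mul2,r1:8,r2:Mul1,r3:Add2
cycle 5: issue SUB r2<-Add1 // r0:Mul2,r1:8,r2:Add1,r3:Add2
cycle 6: stall // r0:Mul2,r1:8,r2:Add1,r3:Add2
cycle 7: CDB Add2=-2; issue ADD r1<-Add2 // r0:Mul2,r1:Add2,r2:Add1,r3:-2
cycle 8: stall // r0:Mul2,r1:Add2,r2:Add1,r3:-2
cycle 9: stall // r0:Mul2,r1:Add2,r2:Add1,r3:-2
cycle 10: stall // r0:Mul2,r1:Add2,r2:Add1,r3:-2
cycle 11: CDB Mul1=-12; stall // r0:Mul2,r1:Add2,r2:Add1,r3:-2
cycle 12: CDB Mul2=-6; stall // r0:-6,r1:Add2,r2:Add1,r3:-2
cycle 13: stall // r0:-6,r1:Add2,r2:Add1,r3:-2
cycle 14: CDB Add1=10; issue SUB r2<-Add1 // r0:-6,r1:Add2,r2:Add1,r3:-2
cycle 15: stall // r0:-6,r1:Add2,r2:Add1,r3:-2
cycle 16: stall // r0:-6,r1:Add2,r2:Add1,r3:-2

STATUS = TAG Add2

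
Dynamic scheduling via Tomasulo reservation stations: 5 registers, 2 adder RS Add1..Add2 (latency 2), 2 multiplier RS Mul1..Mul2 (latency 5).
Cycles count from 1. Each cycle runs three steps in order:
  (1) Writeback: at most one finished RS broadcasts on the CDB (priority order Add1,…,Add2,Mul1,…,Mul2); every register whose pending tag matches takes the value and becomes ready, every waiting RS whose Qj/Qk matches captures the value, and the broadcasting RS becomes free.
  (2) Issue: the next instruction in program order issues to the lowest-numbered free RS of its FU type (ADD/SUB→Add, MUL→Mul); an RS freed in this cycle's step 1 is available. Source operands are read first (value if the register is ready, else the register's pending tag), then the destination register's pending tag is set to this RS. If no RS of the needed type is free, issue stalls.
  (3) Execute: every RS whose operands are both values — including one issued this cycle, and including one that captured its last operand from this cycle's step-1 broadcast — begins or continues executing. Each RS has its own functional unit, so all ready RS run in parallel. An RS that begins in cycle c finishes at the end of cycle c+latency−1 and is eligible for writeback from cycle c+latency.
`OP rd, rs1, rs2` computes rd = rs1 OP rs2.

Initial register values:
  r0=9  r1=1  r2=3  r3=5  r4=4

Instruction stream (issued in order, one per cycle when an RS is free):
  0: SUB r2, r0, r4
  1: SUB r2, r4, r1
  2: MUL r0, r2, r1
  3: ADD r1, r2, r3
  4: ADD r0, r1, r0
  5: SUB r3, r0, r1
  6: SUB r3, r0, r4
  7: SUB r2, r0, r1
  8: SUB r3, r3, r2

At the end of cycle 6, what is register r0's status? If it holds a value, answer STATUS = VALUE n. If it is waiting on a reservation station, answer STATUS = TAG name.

STATUS = TAG Add2

  c1: issue SUB r2<-Add1  regs: r0:9,r1:1,r2:Add1,r3:5,r4:4
  c2: issue SUB r2<-Add2  regs: r0:9,r1:1,r2:Add2,r3:5,r4:4
  c3: CDB Add1=5; issue MUL r0<-Mul1  regs: r0:Mul1,r1:1,r2:Add2,r3:5,r4:4
  c4: CDB Add2=3; issue ADD r1<-Add1  regs: r0:Mul1,r1:Add1,r2:3,r3:5,r4:4
  c5: issue ADD r0<-Add2  regs: r0:Add2,r1:Add1,r2:3,r3:5,r4:4
  c6: CDB Add1=8; issue SUB r3<-Add1  regs: r0:Add2,r1:8,r2:3,r3:Add1,r4:4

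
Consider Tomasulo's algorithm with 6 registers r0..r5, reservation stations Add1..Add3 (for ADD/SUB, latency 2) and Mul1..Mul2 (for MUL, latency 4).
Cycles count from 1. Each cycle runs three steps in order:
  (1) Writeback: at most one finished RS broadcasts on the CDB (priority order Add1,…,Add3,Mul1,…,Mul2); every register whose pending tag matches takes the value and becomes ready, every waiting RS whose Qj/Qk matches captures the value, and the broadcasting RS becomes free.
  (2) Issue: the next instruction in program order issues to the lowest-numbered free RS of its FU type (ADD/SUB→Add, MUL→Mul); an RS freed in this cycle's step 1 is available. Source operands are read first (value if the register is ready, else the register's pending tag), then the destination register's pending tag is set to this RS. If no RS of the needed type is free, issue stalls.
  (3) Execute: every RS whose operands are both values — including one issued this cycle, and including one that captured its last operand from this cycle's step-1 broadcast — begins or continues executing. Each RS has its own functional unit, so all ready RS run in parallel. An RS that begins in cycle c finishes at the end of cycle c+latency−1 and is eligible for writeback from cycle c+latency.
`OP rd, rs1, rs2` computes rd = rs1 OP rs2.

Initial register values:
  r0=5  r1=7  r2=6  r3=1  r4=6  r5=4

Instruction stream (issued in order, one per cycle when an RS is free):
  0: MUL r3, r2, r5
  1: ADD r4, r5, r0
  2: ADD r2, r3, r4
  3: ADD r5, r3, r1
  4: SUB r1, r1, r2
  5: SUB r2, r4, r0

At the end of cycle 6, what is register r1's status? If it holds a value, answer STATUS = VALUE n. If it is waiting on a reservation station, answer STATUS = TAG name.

  c1: issue MUL r3<-Mul1  regs: r0:5,r1:7,r2:6,r3:Mul1,r4:6,r5:4
  c2: issue ADD r4<-Add1  regs: r0:5,r1:7,r2:6,r3:Mul1,r4:Add1,r5:4
  c3: issue ADD r2<-Add2  regs: r0:5,r1:7,r2:Add2,r3:Mul1,r4:Add1,r5:4
  c4: CDB Add1=9; issue ADD r5<-Add1  regs: r0:5,r1:7,r2:Add2,r3:Mul1,r4:9,r5:Add1
  c5: CDB Mul1=24; issue SUB r1<-Add3  regs: r0:5,r1:Add3,r2:Add2,r3:24,r4:9,r5:Add1
  c6: stall  regs: r0:5,r1:Add3,r2:Add2,r3:24,r4:9,r5:Add1

STATUS = TAG Add3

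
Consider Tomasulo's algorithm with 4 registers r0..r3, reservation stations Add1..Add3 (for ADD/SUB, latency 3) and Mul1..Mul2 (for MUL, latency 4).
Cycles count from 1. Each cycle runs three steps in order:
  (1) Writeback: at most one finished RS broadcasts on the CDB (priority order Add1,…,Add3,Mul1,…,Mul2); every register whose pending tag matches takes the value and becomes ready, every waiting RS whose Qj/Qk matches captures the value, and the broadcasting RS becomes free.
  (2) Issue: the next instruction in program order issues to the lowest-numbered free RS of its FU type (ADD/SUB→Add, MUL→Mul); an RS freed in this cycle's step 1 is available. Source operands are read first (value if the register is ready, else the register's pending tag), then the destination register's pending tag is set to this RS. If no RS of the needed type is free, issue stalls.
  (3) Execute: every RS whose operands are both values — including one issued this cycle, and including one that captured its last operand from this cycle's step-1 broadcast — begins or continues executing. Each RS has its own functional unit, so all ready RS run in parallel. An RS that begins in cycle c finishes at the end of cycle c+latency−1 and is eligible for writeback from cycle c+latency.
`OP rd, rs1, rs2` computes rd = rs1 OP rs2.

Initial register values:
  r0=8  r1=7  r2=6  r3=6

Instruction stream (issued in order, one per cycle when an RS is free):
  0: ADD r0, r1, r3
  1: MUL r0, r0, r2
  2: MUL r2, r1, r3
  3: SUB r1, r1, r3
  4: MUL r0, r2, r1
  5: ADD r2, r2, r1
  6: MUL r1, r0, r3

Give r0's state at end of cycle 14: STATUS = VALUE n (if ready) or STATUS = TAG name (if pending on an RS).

STATUS = VALUE 42

  c1: issue ADD r0<-Add1  regs: r0:Add1,r1:7,r2:6,r3:6
  c2: issue MUL r0<-Mul1  regs: r0:Mul1,r1:7,r2:6,r3:6
  c3: issue MUL r2<-Mul2  regs: r0:Mul1,r1:7,r2:Mul2,r3:6
  c4: CDB Add1=13; issue SUB r1<-Add1  regs: r0:Mul1,r1:Add1,r2:Mul2,r3:6
  c5: stall  regs: r0:Mul1,r1:Add1,r2:Mul2,r3:6
  c6: stall  regs: r0:Mul1,r1:Add1,r2:Mul2,r3:6
  c7: CDB Add1=1; stall  regs: r0:Mul1,r1:1,r2:Mul2,r3:6
  c8: CDB Mul1=78; issue MUL r0<-Mul1  regs: r0:Mul1,r1:1,r2:Mul2,r3:6
  c9: CDB Mul2=42; issue ADD r2<-Add1  regs: r0:Mul1,r1:1,r2:Add1,r3:6
  c10: issue MUL r1<-Mul2  regs: r0:Mul1,r1:Mul2,r2:Add1,r3:6
  c11: -  regs: r0:Mul1,r1:Mul2,r2:Add1,r3:6
  c12: CDB Add1=43  regs: r0:Mul1,r1:Mul2,r2:43,r3:6
  c13: CDB Mul1=42  regs: r0:42,r1:Mul2,r2:43,r3:6
  c14: -  regs: r0:42,r1:Mul2,r2:43,r3:6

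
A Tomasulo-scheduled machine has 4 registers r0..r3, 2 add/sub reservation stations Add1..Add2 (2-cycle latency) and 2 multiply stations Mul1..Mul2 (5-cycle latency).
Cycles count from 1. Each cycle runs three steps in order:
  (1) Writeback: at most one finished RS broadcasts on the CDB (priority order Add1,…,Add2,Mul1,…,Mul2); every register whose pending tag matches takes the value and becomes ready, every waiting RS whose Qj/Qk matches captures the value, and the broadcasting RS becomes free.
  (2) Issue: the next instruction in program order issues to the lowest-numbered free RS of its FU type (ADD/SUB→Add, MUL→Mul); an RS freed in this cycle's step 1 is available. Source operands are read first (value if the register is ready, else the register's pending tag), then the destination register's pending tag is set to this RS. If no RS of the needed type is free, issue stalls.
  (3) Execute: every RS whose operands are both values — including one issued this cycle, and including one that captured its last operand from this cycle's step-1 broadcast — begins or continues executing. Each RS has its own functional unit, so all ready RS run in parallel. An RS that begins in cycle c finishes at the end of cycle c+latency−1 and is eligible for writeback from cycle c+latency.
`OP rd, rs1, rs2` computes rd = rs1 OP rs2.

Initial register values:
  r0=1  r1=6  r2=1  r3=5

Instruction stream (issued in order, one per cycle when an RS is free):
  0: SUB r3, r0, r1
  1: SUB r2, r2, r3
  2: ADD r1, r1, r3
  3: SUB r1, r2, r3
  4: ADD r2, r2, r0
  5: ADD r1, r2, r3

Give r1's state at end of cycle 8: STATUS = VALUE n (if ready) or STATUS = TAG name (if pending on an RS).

cycle 1: issue SUB r3<-Add1 // r0:1,r1:6,r2:1,r3:Add1
cycle 2: issue SUB r2<-Add2 // r0:1,r1:6,r2:Add2,r3:Add1
cycle 3: CDB Add1=-5; issue ADD r1<-Add1 // r0:1,r1:Add1,r2:Add2,r3:-5
cycle 4: stall // r0:1,r1:Add1,r2:Add2,r3:-5
cycle 5: CDB Add1=1; issue SUB r1<-Add1 // r0:1,r1:Add1,r2:Add2,r3:-5
cycle 6: CDB Add2=6; issue ADD r2<-Add2 // r0:1,r1:Add1,r2:Add2,r3:-5
cycle 7: stall // r0:1,r1:Add1,r2:Add2,r3:-5
cycle 8: CDB Add1=11; issue ADD r1<-Add1 // r0:1,r1:Add1,r2:Add2,r3:-5

STATUS = TAG Add1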